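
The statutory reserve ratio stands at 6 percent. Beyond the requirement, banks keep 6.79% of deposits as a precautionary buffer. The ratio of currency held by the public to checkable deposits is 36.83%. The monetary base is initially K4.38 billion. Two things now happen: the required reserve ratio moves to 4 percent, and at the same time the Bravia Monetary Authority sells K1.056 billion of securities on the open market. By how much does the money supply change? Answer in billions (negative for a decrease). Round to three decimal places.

-2.527 billion

Before: m₁ = (1 + 0.3683) / (0.06 + 0.0679 + 0.3683) ≈ 2.75756, MB₁ = 4.38, so M₁ = 2.75756 × 4.38 ≈ 12.0781 billion.
After: m₂ = (1 + 0.3683) / (0.04 + 0.0679 + 0.3683) ≈ 2.87337, MB₂ = 4.38 − 1.056 = 3.324, so M₂ = 2.87337 × 3.324 ≈ 9.5511 billion.
ΔM = M₂ − M₁ = 9.5511 − 12.0781 = -2.527 billion.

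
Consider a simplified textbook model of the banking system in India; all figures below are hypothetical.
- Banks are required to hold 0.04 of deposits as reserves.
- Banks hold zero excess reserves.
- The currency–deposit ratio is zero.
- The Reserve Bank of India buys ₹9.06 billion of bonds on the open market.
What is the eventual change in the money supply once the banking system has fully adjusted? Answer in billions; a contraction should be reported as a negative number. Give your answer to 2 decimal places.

₹226.50 billion

The simple money multiplier is m = 1/rr = 1/0.04 = 25.
An open-market purchase increases the monetary base by 9.06 billion, so ΔM = m × ΔMB = 25 × 9.06 = 226.5 billion.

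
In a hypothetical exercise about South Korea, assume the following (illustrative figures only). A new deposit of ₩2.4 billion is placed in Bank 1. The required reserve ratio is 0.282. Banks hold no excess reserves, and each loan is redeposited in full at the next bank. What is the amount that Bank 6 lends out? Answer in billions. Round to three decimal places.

Each bank lends a fraction (1 − rr) = 0.7180 of the deposit it receives, so Bank 6 receives 2.4·0.7180^5 and lends 2.4·0.7180^6 ≈ 0.3288 billion.

₩0.329 billion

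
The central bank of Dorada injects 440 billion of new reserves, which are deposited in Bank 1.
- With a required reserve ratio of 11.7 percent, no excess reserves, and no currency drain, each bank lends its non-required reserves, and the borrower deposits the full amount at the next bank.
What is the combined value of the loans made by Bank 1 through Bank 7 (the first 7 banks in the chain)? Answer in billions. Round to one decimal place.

1930.9 billion

Bank i lends (1 − rr)^i of the original deposit: Bank 1 lends 440·0.8830 = 388.5200, Bank 2 lends 440·0.8830² ≈ 343.0632, and so on.
Summing a geometric series: total = 440·[0.8830·(1 − 0.8830^7) / (1 − 0.8830)] ≈ 1930.8833 billion.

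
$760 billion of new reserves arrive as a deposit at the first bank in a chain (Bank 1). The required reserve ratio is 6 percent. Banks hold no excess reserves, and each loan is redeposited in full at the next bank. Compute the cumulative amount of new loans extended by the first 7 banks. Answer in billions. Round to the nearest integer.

Bank i lends (1 − rr)^i of the original deposit: Bank 1 lends 760·0.9400 = 714.4000, Bank 2 lends 760·0.9400² = 671.5360, and so on.
Summing a geometric series: total = 760·[0.9400·(1 − 0.9400^7) / (1 − 0.9400)] ≈ 4185.4601 billion.

$4185 billion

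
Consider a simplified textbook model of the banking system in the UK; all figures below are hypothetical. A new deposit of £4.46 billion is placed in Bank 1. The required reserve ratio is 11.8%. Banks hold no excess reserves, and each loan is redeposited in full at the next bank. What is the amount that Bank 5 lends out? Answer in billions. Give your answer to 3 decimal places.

£2.381 billion

Each bank lends a fraction (1 − rr) = 0.8820 of the deposit it receives, so Bank 5 receives 4.46·0.8820^4 and lends 4.46·0.8820^5 ≈ 2.3806 billion.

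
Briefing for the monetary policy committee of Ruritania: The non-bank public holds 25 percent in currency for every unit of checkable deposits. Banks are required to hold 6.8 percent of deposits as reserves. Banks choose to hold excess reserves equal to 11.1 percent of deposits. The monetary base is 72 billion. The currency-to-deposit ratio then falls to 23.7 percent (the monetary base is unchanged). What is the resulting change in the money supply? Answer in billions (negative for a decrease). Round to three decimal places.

4.306 billion

Initially m₁ = (1 + 0.25) / (0.068 + 0.111 + 0.25) ≈ 2.913753, so M₁ = 2.913753 × 72 ≈ 209.7902 billion.
After the change m₂ = (1 + 0.237) / (0.068 + 0.111 + 0.237) ≈ 2.973558, so M₂ = 2.973558 × 72 ≈ 214.0962 billion.
ΔM = M₂ − M₁ = 214.0962 − 209.7902 = 4.306 billion.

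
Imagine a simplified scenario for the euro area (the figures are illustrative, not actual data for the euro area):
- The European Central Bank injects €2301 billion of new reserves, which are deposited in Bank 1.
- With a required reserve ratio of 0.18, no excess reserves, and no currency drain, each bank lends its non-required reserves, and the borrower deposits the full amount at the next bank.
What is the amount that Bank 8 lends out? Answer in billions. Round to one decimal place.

Each bank lends a fraction (1 − rr) = 0.8200 of the deposit it receives, so Bank 8 receives 2301·0.8200^7 and lends 2301·0.8200^8 ≈ 470.3568 billion.

€470.4 billion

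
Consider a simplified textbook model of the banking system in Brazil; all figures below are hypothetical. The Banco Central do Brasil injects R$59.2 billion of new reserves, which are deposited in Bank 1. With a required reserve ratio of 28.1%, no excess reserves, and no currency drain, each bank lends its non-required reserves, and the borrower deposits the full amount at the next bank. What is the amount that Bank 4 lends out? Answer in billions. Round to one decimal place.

R$15.8 billion

Each bank lends a fraction (1 − rr) = 0.7190 of the deposit it receives, so Bank 4 receives 59.2·0.7190^3 and lends 59.2·0.7190^4 ≈ 15.8211 billion.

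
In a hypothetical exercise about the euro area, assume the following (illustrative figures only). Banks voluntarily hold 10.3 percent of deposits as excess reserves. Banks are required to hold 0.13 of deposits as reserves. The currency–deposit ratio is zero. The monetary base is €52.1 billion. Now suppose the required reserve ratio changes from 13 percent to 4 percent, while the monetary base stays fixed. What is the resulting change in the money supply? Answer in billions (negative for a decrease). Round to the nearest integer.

€141 billion

Initially m₁ = 1 / (0.13 + 0.103) ≈ 4.2918, so M₁ = 4.2918 × 52.1 ≈ 223.6028 billion.
After the change m₂ = 1 / (0.04 + 0.103) ≈ 6.9930, so M₂ = 6.9930 × 52.1 = 364.3353 billion.
ΔM = M₂ − M₁ = 364.3353 − 223.6028 = 140.7325 billion.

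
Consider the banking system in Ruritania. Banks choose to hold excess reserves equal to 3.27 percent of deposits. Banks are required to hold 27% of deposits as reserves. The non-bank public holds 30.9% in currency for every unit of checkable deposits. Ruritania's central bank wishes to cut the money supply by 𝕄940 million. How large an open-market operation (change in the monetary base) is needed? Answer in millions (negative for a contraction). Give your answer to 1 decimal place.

The money multiplier is m = (1 + c) / (rr + e + c) = (1 + 0.309) / (0.27 + 0.0327 + 0.309) ≈ 2.13994.
ΔMB = ΔM / m = (−940) / 2.13994 ≈ -439.2647 million.

-439.3 million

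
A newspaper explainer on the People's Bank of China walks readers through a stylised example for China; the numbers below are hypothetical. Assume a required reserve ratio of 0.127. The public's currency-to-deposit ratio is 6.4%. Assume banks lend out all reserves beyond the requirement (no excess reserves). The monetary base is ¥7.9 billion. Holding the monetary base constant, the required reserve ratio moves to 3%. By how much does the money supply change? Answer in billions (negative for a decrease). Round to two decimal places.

¥45.41 billion

Initially m₁ = (1 + 0.064) / (0.127 + 0.064) ≈ 5.5707, so M₁ = 5.5707 × 7.9 ≈ 44.0085 billion.
After the change m₂ = (1 + 0.064) / (0.03 + 0.064) ≈ 11.3191, so M₂ = 11.3191 × 7.9 ≈ 89.4209 billion.
ΔM = M₂ − M₁ = 89.4209 − 44.0085 = 45.4124 billion.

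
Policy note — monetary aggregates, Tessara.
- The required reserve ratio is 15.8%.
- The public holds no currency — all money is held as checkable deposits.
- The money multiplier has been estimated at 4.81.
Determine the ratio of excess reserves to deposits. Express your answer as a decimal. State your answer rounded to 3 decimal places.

Using m = 4.81. Since m = (1 + c)/(c + rr + e), the denominator satisfies c + rr + e = (1 + c)/m = (1 + 0) / 4.81 ≈ 0.207900.
With c = 0 and rr = 0.158, the ratio of excess reserves to deposits is 0.207900 − 0 − 0.158 = 0.0499.

0.050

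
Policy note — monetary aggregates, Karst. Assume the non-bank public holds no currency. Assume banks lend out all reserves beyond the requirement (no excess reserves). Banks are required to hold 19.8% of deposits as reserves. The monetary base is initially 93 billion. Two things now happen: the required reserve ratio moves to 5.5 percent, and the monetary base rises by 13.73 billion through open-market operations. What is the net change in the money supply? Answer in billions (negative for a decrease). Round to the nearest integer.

1471 billion

Before: m₁ = 1 / (0.198) ≈ 5.0505, MB₁ = 93, so M₁ = 5.0505 × 93 = 469.6965 billion.
After: m₂ = 1 / (0.055) ≈ 18.1818, MB₂ = 93 + 13.73 = 106.73, so M₂ = 18.1818 × 106.73 ≈ 1940.5435 billion.
ΔM = M₂ − M₁ = 1940.5435 − 469.6965 = 1470.847 billion.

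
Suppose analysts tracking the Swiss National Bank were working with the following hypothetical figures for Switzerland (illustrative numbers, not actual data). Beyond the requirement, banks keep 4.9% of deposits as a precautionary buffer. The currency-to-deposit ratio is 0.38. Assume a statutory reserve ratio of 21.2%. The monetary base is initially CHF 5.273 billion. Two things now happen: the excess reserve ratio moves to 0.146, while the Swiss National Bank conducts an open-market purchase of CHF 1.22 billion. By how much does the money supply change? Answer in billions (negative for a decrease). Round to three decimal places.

CHF 0.789 billion

Before: m₁ = (1 + 0.38) / (0.212 + 0.049 + 0.38) ≈ 2.15289, MB₁ = 5.273, so M₁ = 2.15289 × 5.273 ≈ 11.3522 billion.
After: m₂ = (1 + 0.38) / (0.212 + 0.146 + 0.38) ≈ 1.86992, MB₂ = 5.273 + 1.22 = 6.493, so M₂ = 1.86992 × 6.493 ≈ 12.1414 billion.
ΔM = M₂ − M₁ = 12.1414 − 11.3522 = 0.7892 billion.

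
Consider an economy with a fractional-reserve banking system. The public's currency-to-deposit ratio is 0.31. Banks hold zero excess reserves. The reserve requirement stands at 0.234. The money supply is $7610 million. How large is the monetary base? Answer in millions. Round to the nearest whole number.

The money multiplier is m = (1 + c) / (rr + c) = (1 + 0.31) / (0.234 + 0.31) ≈ 2.40809.
MB = M / m = 7610 / 2.40809 ≈ 3160.1809 million.

$3160 million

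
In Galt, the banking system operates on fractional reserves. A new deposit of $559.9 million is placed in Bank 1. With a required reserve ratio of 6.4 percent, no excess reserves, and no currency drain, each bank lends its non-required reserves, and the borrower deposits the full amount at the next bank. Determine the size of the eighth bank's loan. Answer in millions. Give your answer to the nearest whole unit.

$330 million

Each bank lends a fraction (1 − rr) = 0.9360 of the deposit it receives, so Bank 8 receives 559.9·0.9360^7 and lends 559.9·0.9360^8 ≈ 329.8506 million.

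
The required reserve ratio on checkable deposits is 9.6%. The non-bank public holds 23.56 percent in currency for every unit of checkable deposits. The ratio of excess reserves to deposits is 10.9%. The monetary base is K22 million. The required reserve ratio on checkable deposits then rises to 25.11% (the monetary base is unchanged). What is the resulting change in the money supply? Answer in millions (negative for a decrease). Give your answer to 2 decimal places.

Initially m₁ = (1 + 0.2356) / (0.096 + 0.109 + 0.2356) ≈ 2.80436, so M₁ = 2.80436 × 22 ≈ 61.6959 million.
After the change m₂ = (1 + 0.2356) / (0.2511 + 0.109 + 0.2356) ≈ 2.07420, so M₂ = 2.07420 × 22 = 45.6324 million.
ΔM = M₂ − M₁ = 45.6324 − 61.6959 = -16.0635 million.

-16.06 million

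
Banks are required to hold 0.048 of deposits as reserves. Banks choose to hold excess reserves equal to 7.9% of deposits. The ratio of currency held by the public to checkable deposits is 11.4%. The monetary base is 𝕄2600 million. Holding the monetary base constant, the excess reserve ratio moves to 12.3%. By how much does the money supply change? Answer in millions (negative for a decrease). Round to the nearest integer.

-1855 million

Initially m₁ = (1 + 0.114) / (0.048 + 0.079 + 0.114) ≈ 4.62241, so M₁ = 4.62241 × 2600 = 12018.266 million.
After the change m₂ = (1 + 0.114) / (0.048 + 0.123 + 0.114) ≈ 3.90877, so M₂ = 3.90877 × 2600 = 10162.802 million.
ΔM = M₂ − M₁ = 10162.802 − 12018.266 = -1855.464 million.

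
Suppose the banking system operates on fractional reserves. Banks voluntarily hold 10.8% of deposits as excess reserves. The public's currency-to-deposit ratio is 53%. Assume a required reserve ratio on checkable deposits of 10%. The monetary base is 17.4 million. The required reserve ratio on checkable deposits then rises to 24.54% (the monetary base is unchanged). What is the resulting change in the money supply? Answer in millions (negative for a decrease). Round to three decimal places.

-5.937 million

Initially m₁ = (1 + 0.53) / (0.1 + 0.108 + 0.53) ≈ 2.073171, so M₁ = 2.073171 × 17.4 ≈ 36.0732 million.
After the change m₂ = (1 + 0.53) / (0.2454 + 0.108 + 0.53) ≈ 1.731945, so M₂ = 1.731945 × 17.4 ≈ 30.1358 million.
ΔM = M₂ − M₁ = 30.1358 − 36.0732 = -5.9374 million.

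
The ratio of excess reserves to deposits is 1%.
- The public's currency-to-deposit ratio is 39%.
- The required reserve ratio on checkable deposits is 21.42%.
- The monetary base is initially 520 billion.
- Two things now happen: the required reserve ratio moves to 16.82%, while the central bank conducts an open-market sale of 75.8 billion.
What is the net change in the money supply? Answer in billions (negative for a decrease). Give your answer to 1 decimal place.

Before: m₁ = (1 + 0.39) / (0.2142 + 0.01 + 0.39) ≈ 2.26311, MB₁ = 520, so M₁ = 2.26311 × 520 = 1176.8172 billion.
After: m₂ = (1 + 0.39) / (0.1682 + 0.01 + 0.39) ≈ 2.44632, MB₂ = 520 − 75.8 = 444.2, so M₂ = 2.44632 × 444.2 ≈ 1086.6553 billion.
ΔM = M₂ − M₁ = 1086.6553 − 1176.8172 = -90.1619 billion.

-90.2 billion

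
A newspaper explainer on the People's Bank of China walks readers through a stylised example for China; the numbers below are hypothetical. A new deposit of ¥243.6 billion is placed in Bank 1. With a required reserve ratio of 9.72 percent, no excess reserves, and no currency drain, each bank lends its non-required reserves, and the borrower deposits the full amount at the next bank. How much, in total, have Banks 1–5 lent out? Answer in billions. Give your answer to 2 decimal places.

¥905.63 billion

Bank i lends (1 − rr)^i of the original deposit: Bank 1 lends 243.6·0.9028 ≈ 219.9221, Bank 2 lends 243.6·0.9028² ≈ 198.5457, and so on.
Summing a geometric series: total = 243.6·[0.9028·(1 − 0.9028^5) / (1 − 0.9028)] ≈ 905.6338 billion.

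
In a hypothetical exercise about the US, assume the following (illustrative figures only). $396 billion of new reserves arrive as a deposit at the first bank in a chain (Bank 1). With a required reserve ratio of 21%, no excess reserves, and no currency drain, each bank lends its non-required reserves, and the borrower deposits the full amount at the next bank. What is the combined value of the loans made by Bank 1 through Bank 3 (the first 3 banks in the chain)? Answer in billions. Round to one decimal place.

$755.2 billion

Bank i lends (1 − rr)^i of the original deposit: Bank 1 lends 396·0.7900 = 312.8400, Bank 2 lends 396·0.7900² = 247.1436, and so on.
Summing a geometric series: total = 396·[0.7900·(1 − 0.7900^3) / (1 − 0.7900)] ≈ 755.2270 billion.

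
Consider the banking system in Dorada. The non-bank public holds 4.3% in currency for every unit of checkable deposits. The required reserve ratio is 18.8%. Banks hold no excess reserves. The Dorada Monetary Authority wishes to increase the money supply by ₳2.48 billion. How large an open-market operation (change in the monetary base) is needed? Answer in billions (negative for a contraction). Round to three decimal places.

₳0.549 billion

The money multiplier is m = (1 + c) / (rr + c) = (1 + 0.043) / (0.188 + 0.043) ≈ 4.51515.
ΔMB = ΔM / m = (+2.48) / 4.51515 ≈ 0.5493 billion.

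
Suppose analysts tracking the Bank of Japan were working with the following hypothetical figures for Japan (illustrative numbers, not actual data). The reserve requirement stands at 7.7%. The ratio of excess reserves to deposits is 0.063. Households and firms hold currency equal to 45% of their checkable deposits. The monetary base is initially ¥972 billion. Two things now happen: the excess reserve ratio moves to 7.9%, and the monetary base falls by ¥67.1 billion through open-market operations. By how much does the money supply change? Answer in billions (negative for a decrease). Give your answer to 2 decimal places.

-223.62 billion

Before: m₁ = (1 + 0.45) / (0.077 + 0.063 + 0.45) ≈ 2.457627, MB₁ = 972, so M₁ = 2.457627 × 972 ≈ 2388.8134 billion.
After: m₂ = (1 + 0.45) / (0.077 + 0.079 + 0.45) ≈ 2.392739, MB₂ = 972 − 67.1 = 904.9, so M₂ = 2.392739 × 904.9 ≈ 2165.1895 billion.
ΔM = M₂ − M₁ = 2165.1895 − 2388.8134 = -223.6239 billion.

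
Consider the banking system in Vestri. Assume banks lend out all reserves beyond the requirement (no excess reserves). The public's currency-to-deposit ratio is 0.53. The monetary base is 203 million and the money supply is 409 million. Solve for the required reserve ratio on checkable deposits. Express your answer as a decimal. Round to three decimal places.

Using m = M/MB = 409/203 ≈ 2.014778. Since m = (1 + c)/(c + rr + e), the denominator satisfies c + rr + e = (1 + c)/m = (1 + 0.53) / 2.014778 ≈ 0.759389.
With c = 0.53 and e = 0, the required reserve ratio on checkable deposits is 0.759389 − 0.53 − 0 = 0.229389.

0.229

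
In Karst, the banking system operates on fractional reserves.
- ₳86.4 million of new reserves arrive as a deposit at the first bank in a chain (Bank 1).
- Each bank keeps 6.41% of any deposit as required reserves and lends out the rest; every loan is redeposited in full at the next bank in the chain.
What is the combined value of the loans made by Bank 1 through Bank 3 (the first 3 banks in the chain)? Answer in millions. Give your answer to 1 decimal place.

₳227.4 million

Bank i lends (1 − rr)^i of the original deposit: Bank 1 lends 86.4·0.9359 ≈ 80.8618, Bank 2 lends 86.4·0.9359² ≈ 75.6785, and so on.
Summing a geometric series: total = 86.4·[0.9359·(1 − 0.9359^3) / (1 − 0.9359)] ≈ 227.3678 million.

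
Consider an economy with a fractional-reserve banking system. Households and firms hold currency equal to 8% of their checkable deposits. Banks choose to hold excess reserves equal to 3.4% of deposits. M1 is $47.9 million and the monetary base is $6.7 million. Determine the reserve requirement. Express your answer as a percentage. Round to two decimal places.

3.71%

Using m = M/MB = 47.9/6.7 ≈ 7.149254. Since m = (1 + c)/(c + rr + e), the denominator satisfies c + rr + e = (1 + c)/m = (1 + 0.08) / 7.149254 ≈ 0.151065.
With c = 0.08 and e = 0.034, the reserve requirement is 0.151065 − 0.08 − 0.034 = 0.037065.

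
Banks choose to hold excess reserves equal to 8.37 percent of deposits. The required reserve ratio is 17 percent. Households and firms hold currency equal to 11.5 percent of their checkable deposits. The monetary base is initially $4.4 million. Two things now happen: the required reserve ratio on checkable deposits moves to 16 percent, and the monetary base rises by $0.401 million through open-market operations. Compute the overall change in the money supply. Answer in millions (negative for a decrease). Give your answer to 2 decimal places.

$1.62 million

Before: m₁ = (1 + 0.115) / (0.17 + 0.0837 + 0.115) ≈ 3.0241, MB₁ = 4.4, so M₁ = 3.0241 × 4.4 ≈ 13.306 million.
After: m₂ = (1 + 0.115) / (0.16 + 0.0837 + 0.115) ≈ 3.1084, MB₂ = 4.4 + 0.401 = 4.801, so M₂ = 3.1084 × 4.801 ≈ 14.9234 million.
ΔM = M₂ − M₁ = 14.9234 − 13.306 = 1.6174 million.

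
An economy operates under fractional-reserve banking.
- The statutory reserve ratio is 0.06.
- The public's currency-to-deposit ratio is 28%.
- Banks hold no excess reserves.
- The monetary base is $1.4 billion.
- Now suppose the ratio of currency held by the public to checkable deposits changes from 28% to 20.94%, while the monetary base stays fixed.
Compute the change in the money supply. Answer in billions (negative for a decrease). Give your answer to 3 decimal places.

Initially m₁ = (1 + 0.28) / (0.06 + 0.28) ≈ 3.76471, so M₁ = 3.76471 × 1.4 ≈ 5.2706 billion.
After the change m₂ = (1 + 0.2094) / (0.06 + 0.2094) ≈ 4.48924, so M₂ = 4.48924 × 1.4 ≈ 6.2849 billion.
ΔM = M₂ − M₁ = 6.2849 − 5.2706 = 1.0143 billion.

$1.014 billion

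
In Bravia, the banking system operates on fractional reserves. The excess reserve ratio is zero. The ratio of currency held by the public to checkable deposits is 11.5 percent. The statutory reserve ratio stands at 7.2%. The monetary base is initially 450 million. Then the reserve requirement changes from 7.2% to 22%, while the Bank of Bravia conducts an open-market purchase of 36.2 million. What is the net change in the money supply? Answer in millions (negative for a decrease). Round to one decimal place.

Before: m₁ = (1 + 0.115) / (0.072 + 0.115) ≈ 5.96257, MB₁ = 450, so M₁ = 5.96257 × 450 = 2683.1565 million.
After: m₂ = (1 + 0.115) / (0.22 + 0.115) ≈ 3.32836, MB₂ = 450 + 36.2 = 486.2, so M₂ = 3.32836 × 486.2 ≈ 1618.2486 million.
ΔM = M₂ − M₁ = 1618.2486 − 2683.1565 = -1064.9079 million.

-1064.9 million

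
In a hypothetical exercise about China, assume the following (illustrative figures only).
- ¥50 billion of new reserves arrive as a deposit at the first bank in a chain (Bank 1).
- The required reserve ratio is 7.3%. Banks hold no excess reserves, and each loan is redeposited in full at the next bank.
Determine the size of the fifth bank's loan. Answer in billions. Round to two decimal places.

Each bank lends a fraction (1 − rr) = 0.9270 of the deposit it receives, so Bank 5 receives 50·0.9270^4 and lends 50·0.9270^5 ≈ 34.2270 billion.

¥34.23 billion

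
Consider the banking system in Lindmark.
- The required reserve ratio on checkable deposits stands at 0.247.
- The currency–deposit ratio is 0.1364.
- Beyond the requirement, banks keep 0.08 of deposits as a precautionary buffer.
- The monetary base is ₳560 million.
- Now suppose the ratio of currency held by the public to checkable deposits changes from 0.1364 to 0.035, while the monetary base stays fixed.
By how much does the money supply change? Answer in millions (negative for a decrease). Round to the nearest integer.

Initially m₁ = (1 + 0.1364) / (0.247 + 0.08 + 0.1364) ≈ 2.4523, so M₁ = 2.4523 × 560 = 1373.288 million.
After the change m₂ = (1 + 0.035) / (0.247 + 0.08 + 0.035) ≈ 2.8591, so M₂ = 2.8591 × 560 = 1601.096 million.
ΔM = M₂ − M₁ = 1601.096 − 1373.288 = 227.808 million.

₳228 million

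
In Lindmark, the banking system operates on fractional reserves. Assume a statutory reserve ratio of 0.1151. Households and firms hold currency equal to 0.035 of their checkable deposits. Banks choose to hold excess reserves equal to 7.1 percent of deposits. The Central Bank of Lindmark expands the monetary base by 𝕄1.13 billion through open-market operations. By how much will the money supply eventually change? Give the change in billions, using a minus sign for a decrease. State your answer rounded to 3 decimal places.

The money multiplier is m = (1 + c) / (rr + e + c) = (1 + 0.035) / (0.1151 + 0.071 + 0.035) ≈ 4.68114.
The purchase adds 1.13 billion of base, so ΔM = m × ΔMB = 4.68114 × (+1.13) ≈ 5.2897 billion.

𝕄5.290 billion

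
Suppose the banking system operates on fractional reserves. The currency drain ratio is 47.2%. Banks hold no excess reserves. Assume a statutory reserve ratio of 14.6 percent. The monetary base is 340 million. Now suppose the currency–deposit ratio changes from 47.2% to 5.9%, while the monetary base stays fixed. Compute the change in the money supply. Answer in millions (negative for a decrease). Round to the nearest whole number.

Initially m₁ = (1 + 0.472) / (0.146 + 0.472) ≈ 2.3819, so M₁ = 2.3819 × 340 = 809.846 million.
After the change m₂ = (1 + 0.059) / (0.146 + 0.059) ≈ 5.1659, so M₂ = 5.1659 × 340 = 1756.406 million.
ΔM = M₂ − M₁ = 1756.406 − 809.846 = 946.56 million.

947 million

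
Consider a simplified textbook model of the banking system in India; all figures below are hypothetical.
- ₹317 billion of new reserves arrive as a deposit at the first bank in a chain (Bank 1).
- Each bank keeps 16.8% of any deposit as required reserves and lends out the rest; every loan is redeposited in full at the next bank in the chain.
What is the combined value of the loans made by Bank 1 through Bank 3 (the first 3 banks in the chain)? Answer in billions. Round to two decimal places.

₹665.75 billion

Bank i lends (1 − rr)^i of the original deposit: Bank 1 lends 317·0.8320 = 263.7440, Bank 2 lends 317·0.8320² ≈ 219.4350, and so on.
Summing a geometric series: total = 317·[0.8320·(1 − 0.8320^3) / (1 − 0.8320)] ≈ 665.7489 billion.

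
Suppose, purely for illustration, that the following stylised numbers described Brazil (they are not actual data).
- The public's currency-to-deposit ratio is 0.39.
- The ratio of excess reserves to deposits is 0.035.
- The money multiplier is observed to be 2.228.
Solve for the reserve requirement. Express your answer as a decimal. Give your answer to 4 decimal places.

0.1989

Using m = 2.228. Since m = (1 + c)/(c + rr + e), the denominator satisfies c + rr + e = (1 + c)/m = (1 + 0.39) / 2.228 ≈ 0.623878.
With c = 0.39 and e = 0.035, the reserve requirement is 0.623878 − 0.39 − 0.035 = 0.198878.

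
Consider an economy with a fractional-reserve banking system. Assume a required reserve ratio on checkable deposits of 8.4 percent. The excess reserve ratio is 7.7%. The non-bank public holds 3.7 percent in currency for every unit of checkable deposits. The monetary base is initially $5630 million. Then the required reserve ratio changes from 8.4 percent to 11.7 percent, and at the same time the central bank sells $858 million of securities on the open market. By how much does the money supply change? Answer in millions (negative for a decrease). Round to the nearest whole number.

-8064 million

Before: m₁ = (1 + 0.037) / (0.084 + 0.077 + 0.037) ≈ 5.23737, MB₁ = 5630, so M₁ = 5.23737 × 5630 = 29486.3931 million.
After: m₂ = (1 + 0.037) / (0.117 + 0.077 + 0.037) ≈ 4.48918, MB₂ = 5630 − 858 = 4772, so M₂ = 4.48918 × 4772 ≈ 21422.367 million.
ΔM = M₂ − M₁ = 21422.367 − 29486.3931 = -8064.0261 million.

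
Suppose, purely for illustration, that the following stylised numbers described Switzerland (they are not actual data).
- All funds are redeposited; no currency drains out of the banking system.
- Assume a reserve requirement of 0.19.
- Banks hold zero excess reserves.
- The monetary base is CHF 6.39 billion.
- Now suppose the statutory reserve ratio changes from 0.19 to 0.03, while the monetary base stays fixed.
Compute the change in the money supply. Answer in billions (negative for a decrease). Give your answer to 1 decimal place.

CHF 179.4 billion

Initially m₁ = 1 / (0.19) ≈ 5.2632, so M₁ = 5.2632 × 6.39 ≈ 33.6318 billion.
After the change m₂ = 1 / (0.03) ≈ 33.3333, so M₂ = 33.3333 × 6.39 ≈ 212.9998 billion.
ΔM = M₂ − M₁ = 212.9998 − 33.6318 = 179.368 billion.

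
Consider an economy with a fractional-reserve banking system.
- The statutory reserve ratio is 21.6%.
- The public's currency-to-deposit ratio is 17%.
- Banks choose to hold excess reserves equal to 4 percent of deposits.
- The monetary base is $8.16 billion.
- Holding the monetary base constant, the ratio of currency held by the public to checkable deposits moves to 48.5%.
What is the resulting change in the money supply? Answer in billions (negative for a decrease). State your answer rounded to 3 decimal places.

-6.058 billion

Initially m₁ = (1 + 0.17) / (0.216 + 0.04 + 0.17) ≈ 2.74648, so M₁ = 2.74648 × 8.16 ≈ 22.4113 billion.
After the change m₂ = (1 + 0.485) / (0.216 + 0.04 + 0.485) ≈ 2.00405, so M₂ = 2.00405 × 8.16 ≈ 16.353 billion.
ΔM = M₂ − M₁ = 16.353 − 22.4113 = -6.0583 billion.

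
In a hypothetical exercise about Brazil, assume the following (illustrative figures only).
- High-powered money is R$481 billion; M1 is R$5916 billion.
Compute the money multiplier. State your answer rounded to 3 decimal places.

The money multiplier is m = M / MB = 5916 / 481 ≈ 12.29938.

12.299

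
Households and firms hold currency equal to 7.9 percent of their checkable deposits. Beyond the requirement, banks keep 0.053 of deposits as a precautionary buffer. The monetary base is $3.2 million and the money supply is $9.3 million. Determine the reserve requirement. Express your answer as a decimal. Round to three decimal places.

Using m = M/MB = 9.3/3.2 = 2.906250. Since m = (1 + c)/(c + rr + e), the denominator satisfies c + rr + e = (1 + c)/m = (1 + 0.079) / 2.906250 ≈ 0.371269.
With c = 0.079 and e = 0.053, the reserve requirement is 0.371269 − 0.079 − 0.053 = 0.239269.

0.239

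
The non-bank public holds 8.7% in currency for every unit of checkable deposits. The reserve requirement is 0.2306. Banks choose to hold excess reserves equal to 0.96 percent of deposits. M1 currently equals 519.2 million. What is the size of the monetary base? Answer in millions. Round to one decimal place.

The money multiplier is m = (1 + c) / (rr + e + c) = (1 + 0.087) / (0.2306 + 0.0096 + 0.087) ≈ 3.32213.
MB = M / m = 519.2 / 3.32213 ≈ 156.2853 million.

156.3 million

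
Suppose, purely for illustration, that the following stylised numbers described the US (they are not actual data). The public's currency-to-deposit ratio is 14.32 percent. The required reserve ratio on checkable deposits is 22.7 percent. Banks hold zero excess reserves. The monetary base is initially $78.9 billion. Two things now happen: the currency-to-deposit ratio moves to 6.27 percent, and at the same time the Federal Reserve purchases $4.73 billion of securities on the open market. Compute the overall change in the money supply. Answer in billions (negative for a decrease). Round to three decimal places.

$63.130 billion

Before: m₁ = (1 + 0.1432) / (0.227 + 0.1432) ≈ 3.088061, MB₁ = 78.9, so M₁ = 3.088061 × 78.9 ≈ 243.648 billion.
After: m₂ = (1 + 0.0627) / (0.227 + 0.0627) ≈ 3.668278, MB₂ = 78.9 + 4.73 = 83.63, so M₂ = 3.668278 × 83.63 ≈ 306.7781 billion.
ΔM = M₂ − M₁ = 306.7781 − 243.648 = 63.1301 billion.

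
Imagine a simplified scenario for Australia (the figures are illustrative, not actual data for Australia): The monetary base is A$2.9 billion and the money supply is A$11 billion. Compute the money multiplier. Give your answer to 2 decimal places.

The money multiplier is m = M / MB = 11 / 2.9 ≈ 3.79310.

3.79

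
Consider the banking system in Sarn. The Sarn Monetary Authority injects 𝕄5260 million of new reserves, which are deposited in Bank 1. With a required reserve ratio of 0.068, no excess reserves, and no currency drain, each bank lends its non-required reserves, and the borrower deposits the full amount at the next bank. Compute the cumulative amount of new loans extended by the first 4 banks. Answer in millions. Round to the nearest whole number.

𝕄17698 million

Bank i lends (1 − rr)^i of the original deposit: Bank 1 lends 5260·0.9320 = 4902.3200, Bank 2 lends 5260·0.9320² ≈ 4568.9622, and so on.
Summing a geometric series: total = 5260·[0.9320·(1 − 0.9320^4) / (1 − 0.9320)] ≈ 17698.2653 million.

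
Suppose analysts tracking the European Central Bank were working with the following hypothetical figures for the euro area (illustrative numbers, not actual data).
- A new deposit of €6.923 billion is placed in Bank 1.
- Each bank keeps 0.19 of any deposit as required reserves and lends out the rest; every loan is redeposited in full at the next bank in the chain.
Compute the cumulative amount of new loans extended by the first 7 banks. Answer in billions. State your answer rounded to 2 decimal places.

Bank i lends (1 − rr)^i of the original deposit: Bank 1 lends 6.923·0.8100 ≈ 5.6076, Bank 2 lends 6.923·0.8100² ≈ 4.5422, and so on.
Summing a geometric series: total = 6.923·[0.8100·(1 − 0.8100^7) / (1 − 0.8100)] ≈ 22.7620 billion.

€22.76 billion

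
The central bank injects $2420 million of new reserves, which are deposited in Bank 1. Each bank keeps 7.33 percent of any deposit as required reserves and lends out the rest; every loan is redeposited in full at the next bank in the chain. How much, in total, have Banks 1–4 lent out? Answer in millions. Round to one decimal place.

$8031.5 million

Bank i lends (1 − rr)^i of the original deposit: Bank 1 lends 2420·0.9267 = 2242.6140, Bank 2 lends 2420·0.9267² ≈ 2078.2304, and so on.
Summing a geometric series: total = 2420·[0.9267·(1 − 0.9267^4) / (1 − 0.9267)] ≈ 8031.4684 million.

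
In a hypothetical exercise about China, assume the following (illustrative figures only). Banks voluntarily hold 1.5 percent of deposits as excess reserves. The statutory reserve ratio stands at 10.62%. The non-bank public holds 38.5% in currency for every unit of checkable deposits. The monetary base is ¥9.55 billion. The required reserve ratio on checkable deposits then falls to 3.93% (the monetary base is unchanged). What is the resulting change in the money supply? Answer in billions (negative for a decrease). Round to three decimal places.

¥3.979 billion

Initially m₁ = (1 + 0.385) / (0.1062 + 0.015 + 0.385) ≈ 2.73607, so M₁ = 2.73607 × 9.55 ≈ 26.1295 billion.
After the change m₂ = (1 + 0.385) / (0.0393 + 0.015 + 0.385) ≈ 3.15274, so M₂ = 3.15274 × 9.55 ≈ 30.1087 billion.
ΔM = M₂ − M₁ = 30.1087 − 26.1295 = 3.9792 billion.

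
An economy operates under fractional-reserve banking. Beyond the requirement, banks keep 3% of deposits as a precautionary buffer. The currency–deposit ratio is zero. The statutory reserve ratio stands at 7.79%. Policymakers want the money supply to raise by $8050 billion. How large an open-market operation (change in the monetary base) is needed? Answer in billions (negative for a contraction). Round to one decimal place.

$868.6 billion

The money multiplier is m = 1 / (rr + e) = 1 / (0.0779 + 0.03) ≈ 9.267841.
ΔMB = ΔM / m = (+8050) / 9.267841 ≈ 868.595 billion.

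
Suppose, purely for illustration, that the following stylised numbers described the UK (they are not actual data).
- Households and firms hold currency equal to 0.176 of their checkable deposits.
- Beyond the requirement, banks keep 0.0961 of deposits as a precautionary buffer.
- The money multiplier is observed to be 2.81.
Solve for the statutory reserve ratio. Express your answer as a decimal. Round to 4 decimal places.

0.1464

Using m = 2.81. Since m = (1 + c)/(c + rr + e), the denominator satisfies c + rr + e = (1 + c)/m = (1 + 0.176) / 2.81 ≈ 0.418505.
With c = 0.176 and e = 0.0961, the statutory reserve ratio is 0.418505 − 0.176 − 0.0961 = 0.146405.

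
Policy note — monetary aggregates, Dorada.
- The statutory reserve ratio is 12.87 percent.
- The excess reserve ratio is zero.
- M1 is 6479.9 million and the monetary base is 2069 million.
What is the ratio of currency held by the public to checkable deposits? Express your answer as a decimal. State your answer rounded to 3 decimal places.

Using m = M/MB = 6479.9/2069 ≈ 3.131899. From m = (1 + c)/(c + rr + e), rearranging gives 1 + c = m·(c + rr + e), so c·(1 − m) = m·(rr + e) − 1.
Hence c = [m·(rr + e) − 1]/(1 − m) = [3.131899 × (0.1287 + 0) − 1] / (1 − 3.131899) ≈ 0.279997.

0.280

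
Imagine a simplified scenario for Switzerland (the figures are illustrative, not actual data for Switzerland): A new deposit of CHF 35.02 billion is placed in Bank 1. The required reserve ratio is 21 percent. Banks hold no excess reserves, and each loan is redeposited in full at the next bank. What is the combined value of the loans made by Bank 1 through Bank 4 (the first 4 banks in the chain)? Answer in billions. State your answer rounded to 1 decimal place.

Bank i lends (1 − rr)^i of the original deposit: Bank 1 lends 35.02·0.7900 = 27.6658, Bank 2 lends 35.02·0.7900² ≈ 21.8560, and so on.
Summing a geometric series: total = 35.02·[0.7900·(1 − 0.7900^4) / (1 − 0.7900)] ≈ 80.4283 billion.

CHF 80.4 billion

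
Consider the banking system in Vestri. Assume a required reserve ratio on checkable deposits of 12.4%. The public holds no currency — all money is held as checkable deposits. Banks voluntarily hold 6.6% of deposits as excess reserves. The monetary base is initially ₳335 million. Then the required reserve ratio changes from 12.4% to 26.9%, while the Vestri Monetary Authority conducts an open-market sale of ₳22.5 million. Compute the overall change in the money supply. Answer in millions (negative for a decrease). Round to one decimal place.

Before: m₁ = 1 / (0.124 + 0.066) ≈ 5.26316, MB₁ = 335, so M₁ = 5.26316 × 335 = 1763.1586 million.
After: m₂ = 1 / (0.269 + 0.066) ≈ 2.98507, MB₂ = 335 − 22.5 = 312.5, so M₂ = 2.98507 × 312.5 ≈ 932.8344 million.
ΔM = M₂ − M₁ = 932.8344 − 1763.1586 = -830.3242 million.

-830.3 million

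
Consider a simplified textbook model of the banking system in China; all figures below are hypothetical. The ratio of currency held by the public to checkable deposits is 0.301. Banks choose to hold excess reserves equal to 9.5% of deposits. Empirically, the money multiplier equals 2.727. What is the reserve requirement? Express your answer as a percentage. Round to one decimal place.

Using m = 2.727. Since m = (1 + c)/(c + rr + e), the denominator satisfies c + rr + e = (1 + c)/m = (1 + 0.301) / 2.727 ≈ 0.477081.
With c = 0.301 and e = 0.095, the reserve requirement is 0.477081 − 0.301 − 0.095 = 0.081081.

8.1%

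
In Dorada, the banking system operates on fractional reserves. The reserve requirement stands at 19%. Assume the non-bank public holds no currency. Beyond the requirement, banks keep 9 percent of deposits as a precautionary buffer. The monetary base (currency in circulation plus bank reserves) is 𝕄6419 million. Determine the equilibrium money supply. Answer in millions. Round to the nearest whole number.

𝕄22925 million

The money multiplier is m = 1 / (rr + e) = 1 / (0.19 + 0.09) ≈ 3.57143.
So M = m × MB = 3.57143 × 6419 ≈ 22925.0092 million.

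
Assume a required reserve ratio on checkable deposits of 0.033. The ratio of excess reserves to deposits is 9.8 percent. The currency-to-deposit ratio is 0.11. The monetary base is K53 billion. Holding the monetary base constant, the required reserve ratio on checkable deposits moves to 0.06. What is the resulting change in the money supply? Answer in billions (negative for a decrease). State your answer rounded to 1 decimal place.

-24.6 billion

Initially m₁ = (1 + 0.11) / (0.033 + 0.098 + 0.11) ≈ 4.6058, so M₁ = 4.6058 × 53 = 244.1074 billion.
After the change m₂ = (1 + 0.11) / (0.06 + 0.098 + 0.11) ≈ 4.1418, so M₂ = 4.1418 × 53 = 219.5154 billion.
ΔM = M₂ − M₁ = 219.5154 − 244.1074 = -24.592 billion.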